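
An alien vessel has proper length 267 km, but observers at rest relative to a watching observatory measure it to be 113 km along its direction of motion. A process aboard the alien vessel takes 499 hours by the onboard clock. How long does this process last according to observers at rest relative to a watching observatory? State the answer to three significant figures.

1180 hours

Length contraction gives γ = L₀/L = 267/113 = 2.36283.
Δt = γΔτ = 2.36283 × 499 = 1180 hours.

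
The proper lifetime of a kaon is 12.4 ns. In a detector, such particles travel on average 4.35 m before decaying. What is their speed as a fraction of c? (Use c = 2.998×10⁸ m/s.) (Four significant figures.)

d = βγcτ ⇒ βγ = d/(cτ) = 4.350 m / (3.71752 m) = 1.1701.
β = (βγ)/√(1+(βγ)²) = 1.1701/√2.36913 = 0.7602.

0.7602c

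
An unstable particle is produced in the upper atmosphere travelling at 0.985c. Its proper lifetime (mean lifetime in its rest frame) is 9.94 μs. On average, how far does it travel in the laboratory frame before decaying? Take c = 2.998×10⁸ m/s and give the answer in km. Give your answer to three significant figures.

17.0 km

With β = 0.985, γ = 1/√(1 − 0.985²) = 1/√0.029775 = 5.7953.
Lab-frame lifetime: Δt = γτ = 5.7953 × 9.94 μs = 57.605 μs.
Distance: d = vΔt = 0.985 × 2.998×10⁸ m/s × 5.7605×10^-5 s = 17000 m = 17.0 km.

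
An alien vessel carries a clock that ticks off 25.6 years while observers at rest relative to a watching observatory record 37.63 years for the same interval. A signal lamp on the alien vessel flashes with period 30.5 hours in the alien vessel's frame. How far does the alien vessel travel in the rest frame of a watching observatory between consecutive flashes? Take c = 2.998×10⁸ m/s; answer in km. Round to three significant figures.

3.55×10^10 km

γ = Δt/Δτ = 37.63/25.6 = 1.46992.
β = √(1 − 1/γ²) = 0.73293. Lab-frame period = γτ = 1.46992×30.5 hours = 44.833 hours. Distance = βc × γτ = 0.73293 × 2.998×10⁸ m/s × 161398.8 s = 3.5465×10^13 m = 3.55×10^10 km.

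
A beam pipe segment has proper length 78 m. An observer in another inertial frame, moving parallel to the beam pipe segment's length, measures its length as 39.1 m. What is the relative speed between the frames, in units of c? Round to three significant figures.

0.865c

Length contraction gives γ = L₀/L = 78/39.1 = 1.9949.
β = √(1 − 1/γ²) = √0.74872 = 0.865.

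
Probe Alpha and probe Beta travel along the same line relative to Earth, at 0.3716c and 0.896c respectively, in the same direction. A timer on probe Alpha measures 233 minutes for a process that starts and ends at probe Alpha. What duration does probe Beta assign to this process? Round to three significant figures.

Speed of probe Alpha in probe Beta's frame: u = (v_A − v_B)/(1 − v_A v_B/c²) = (0.3716 − 0.896)/(1 − 0.3716×0.896) = −0.5244/0.6670464 = −0.78615; |u| = 0.78615c.
At |u| = 0.78615c, γ = (1 − 0.618032)^(−1/2) = 1.618.
Probe Alpha's interval is proper; time dilation gives Δt_B = γΔτ = 1.618 × 233 minutes = 377 minutes.

377 minutes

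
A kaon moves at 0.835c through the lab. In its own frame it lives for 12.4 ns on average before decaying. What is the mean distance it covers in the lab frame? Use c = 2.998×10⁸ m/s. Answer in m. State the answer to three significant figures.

With β = 0.835, γ = 1/√(1 − 0.835²) = 1/√0.302775 = 1.8174.
Lab-frame lifetime: Δt = γτ = 1.8174 × 12.4 ns = 22.536 ns.
Distance: d = vΔt = 0.835 × 2.998×10⁸ m/s × 2.2536×10^-8 s = 5.64 m.

5.64 m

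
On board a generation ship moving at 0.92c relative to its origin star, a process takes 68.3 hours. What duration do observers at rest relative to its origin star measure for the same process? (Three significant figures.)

174 hours

γ = 1/√(1 − β²) = 1/√(1 − 0.8464) = 1/√0.1536 = 1/0.391918 = 2.5516.
Time dilation: Δt = γ·Δτ = 2.5516 × 68.3 = 174 hours.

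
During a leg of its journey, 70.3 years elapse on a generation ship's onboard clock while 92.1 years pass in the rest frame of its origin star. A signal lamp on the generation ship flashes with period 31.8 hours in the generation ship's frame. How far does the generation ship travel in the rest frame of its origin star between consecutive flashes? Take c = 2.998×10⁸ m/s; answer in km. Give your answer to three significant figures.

From Δt = γΔτ: γ = 92.1/70.3 = 1.3101.
β = √(1 − 1/γ²) = 0.64604. Lab-frame period = γτ = 1.3101×31.8 hours = 41.661 hours. Distance = βc × γτ = 0.64604 × 2.998×10⁸ m/s × 149979.6 s = 2.9048×10^13 m = 2.90×10^10 km.

2.90×10^10 km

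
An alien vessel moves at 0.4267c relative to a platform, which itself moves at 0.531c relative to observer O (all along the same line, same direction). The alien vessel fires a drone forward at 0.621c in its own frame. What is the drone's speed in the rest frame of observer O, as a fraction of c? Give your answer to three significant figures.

First combine the drone and alien vessel (S''→S'): u₁ = (0.621 + 0.4267)/(1 + 0.621×0.4267) = 1.0477/1.2649807 = 0.82823.
Then combine with the platform (S'→S): u = (0.82823 + 0.531)/(1 + 0.82823×0.531) = 1.35923/1.43979013 = 0.94405.

0.944c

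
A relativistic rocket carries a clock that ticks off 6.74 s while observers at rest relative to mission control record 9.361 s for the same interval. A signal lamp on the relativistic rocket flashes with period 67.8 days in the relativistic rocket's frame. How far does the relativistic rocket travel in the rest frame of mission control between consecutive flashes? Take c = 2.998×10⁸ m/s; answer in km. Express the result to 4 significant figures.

1.693×10^12 km

From Δt = γΔτ: γ = 9.361/6.74 = 1.38887.
β = √(1 − 1/γ²) = 0.69396. Lab-frame period = γτ = 1.38887×67.8 days = 94.165 days. Distance = βc × γτ = 0.69396 × 2.998×10⁸ m/s × 8135856 s = 1.6927×10^15 m = 1.693×10^12 km.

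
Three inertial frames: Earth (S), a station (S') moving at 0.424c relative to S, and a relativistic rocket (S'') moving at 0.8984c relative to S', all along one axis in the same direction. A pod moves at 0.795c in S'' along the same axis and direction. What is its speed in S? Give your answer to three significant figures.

0.995c

Compose velocities in two stages. Stage 1 (into S'): u₁ = (0.795+0.8984)/(1+0.795×0.8984) = 0.98785.
Stage 2 (into S): u = (0.98785+0.424)/(1+0.98785×0.424) = 0.99507, so the speed is 0.995c.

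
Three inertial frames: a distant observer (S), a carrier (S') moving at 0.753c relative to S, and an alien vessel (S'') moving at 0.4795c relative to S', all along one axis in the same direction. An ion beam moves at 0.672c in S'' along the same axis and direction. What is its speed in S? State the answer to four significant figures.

0.9807c

First combine the ion beam and alien vessel (S''→S'): u₁ = (0.672 + 0.4795)/(1 + 0.672×0.4795) = 1.1515/1.322224 = 0.87088.
Then combine with the carrier (S'→S): u = (0.87088 + 0.753)/(1 + 0.87088×0.753) = 1.62388/1.65577264 = 0.98074.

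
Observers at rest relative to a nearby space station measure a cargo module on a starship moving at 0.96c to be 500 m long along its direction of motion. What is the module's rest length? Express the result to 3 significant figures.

γ = 1/√(1 − β²) = 1/√(1 − 0.9216) = 1/√0.0784 = 1/0.28 = 3.5714.
Proper length: L₀ = γ·L = 3.5714 × 500 = 1790 m.

1790 m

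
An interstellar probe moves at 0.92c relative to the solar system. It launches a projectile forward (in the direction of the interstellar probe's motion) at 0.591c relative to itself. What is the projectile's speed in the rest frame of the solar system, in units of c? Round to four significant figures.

0.9788c

In units of c, u = (u' + v)/(1 + u'v) with u' = 0.591 and v = 0.92.
Numerator: 0.591 + 0.92 = 1.511. Denominator: 1 + (0.591)(0.92) = 1.54372.
u = 1.511/1.54372 = 0.9788, so the speed is 0.9788c.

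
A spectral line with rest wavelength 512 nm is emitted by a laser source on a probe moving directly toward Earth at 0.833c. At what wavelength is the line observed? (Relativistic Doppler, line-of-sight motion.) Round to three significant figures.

155 nm

Relativistic Doppler for wavelength: λ_obs = λ_src · √((1−β)/(1+β)).
With β = 0.833: factor = √(0.167/1.833) = 0.30184.
λ_obs = 512 × 0.30184 = 155 nm.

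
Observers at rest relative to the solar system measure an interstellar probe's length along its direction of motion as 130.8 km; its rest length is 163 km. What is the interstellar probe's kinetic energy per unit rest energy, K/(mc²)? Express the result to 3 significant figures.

0.246

γ = L₀/L = 163/130.8 = 1.24618.
Since K = (γ−1)mc², K/(mc²) = 1.24618 − 1 = 0.246.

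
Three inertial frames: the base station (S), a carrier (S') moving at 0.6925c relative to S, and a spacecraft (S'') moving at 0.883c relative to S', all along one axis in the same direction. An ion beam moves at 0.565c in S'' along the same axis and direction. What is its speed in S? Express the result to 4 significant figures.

First combine the ion beam and spacecraft (S''→S'): u₁ = (0.565 + 0.883)/(1 + 0.565×0.883) = 1.448/1.498895 = 0.96604.
Then combine with the carrier (S'→S): u = (0.96604 + 0.6925)/(1 + 0.96604×0.6925) = 1.65854/1.6689827 = 0.99374.

0.9937c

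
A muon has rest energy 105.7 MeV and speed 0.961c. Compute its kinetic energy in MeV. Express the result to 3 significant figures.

277 MeV

With β = 0.961, γ = 1/√(1 − 0.961²) = 1/√0.076479 = 3.616.
Kinetic energy: K = (γ − 1)mc² = (3.616 − 1) × 105.7 MeV = 2.616 × 105.7 = 277 MeV.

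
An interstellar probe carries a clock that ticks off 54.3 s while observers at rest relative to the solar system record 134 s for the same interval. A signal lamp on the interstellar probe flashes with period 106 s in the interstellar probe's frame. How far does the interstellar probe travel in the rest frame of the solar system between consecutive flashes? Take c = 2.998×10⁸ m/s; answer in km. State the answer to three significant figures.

The time-dilation ratio gives γ = 134/54.3 = 2.46777.
β = √(1 − 1/γ²) = 0.91422. Lab-frame period = γτ = 2.46777×106 s = 261.58 s. Distance = βc × γτ = 0.91422 × 2.998×10⁸ m/s × 261.58 s = 7.1695×10^10 m = 7.17×10^7 km.

7.17×10^7 km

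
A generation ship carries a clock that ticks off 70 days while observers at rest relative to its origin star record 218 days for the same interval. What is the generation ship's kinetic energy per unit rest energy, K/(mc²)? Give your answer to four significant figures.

γ = Δt/Δτ = 218/70 = 3.11429.
K/(mc²) = γ − 1 = 3.11429 − 1 = 2.114.

2.114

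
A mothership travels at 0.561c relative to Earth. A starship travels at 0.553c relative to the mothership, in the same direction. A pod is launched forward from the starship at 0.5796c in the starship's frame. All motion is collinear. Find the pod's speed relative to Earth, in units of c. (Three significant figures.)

Compose velocities in two stages. Stage 1 (into S'): u₁ = (0.5796+0.553)/(1+0.5796×0.553) = 0.85769.
Stage 2 (into S): u = (0.85769+0.561)/(1+0.85769×0.561) = 0.95782, so the speed is 0.958c.

0.958c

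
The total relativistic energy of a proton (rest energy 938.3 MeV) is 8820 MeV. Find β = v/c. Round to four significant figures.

0.9943

Total energy E = γmc² gives γ = 8820/938.3 = 9.4.
Hence β = √(1 − 1/γ²) = √(1 − 0.0113173) = √0.9886827 = 0.9943.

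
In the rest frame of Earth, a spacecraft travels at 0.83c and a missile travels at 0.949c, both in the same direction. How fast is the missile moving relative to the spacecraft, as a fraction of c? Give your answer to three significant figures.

Transform to the spacecraft's frame: u' = (u − v)/(1 − uv/c²).
u' = (0.949 − 0.83)/(1 − 0.949×0.83) = 0.119/0.21233 = 0.56045.
Speed in the spacecraft's frame: 0.560c (in the same direction).

0.560c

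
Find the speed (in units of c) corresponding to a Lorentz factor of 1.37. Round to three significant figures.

β = √(1 − 1/γ²) = √(1 − 1/1.8769) = √0.467207 = 0.684.

0.684c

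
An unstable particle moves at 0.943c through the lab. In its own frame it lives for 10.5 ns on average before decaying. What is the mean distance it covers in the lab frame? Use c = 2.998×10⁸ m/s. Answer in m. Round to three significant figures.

8.92 m

γ = 1/√(1 − β²) = 1/√(1 − 0.889249) = 1/√0.110751 = 1/0.332793 = 3.0049.
Lab-frame lifetime: Δt = γτ = 3.0049 × 10.5 ns = 31.551 ns.
Distance: d = vΔt = 0.943 × 2.998×10⁸ m/s × 3.1551×10^-8 s = 8.92 m.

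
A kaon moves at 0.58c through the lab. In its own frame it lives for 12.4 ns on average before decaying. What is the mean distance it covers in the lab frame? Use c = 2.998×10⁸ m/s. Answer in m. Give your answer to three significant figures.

2.65 m

With β = 0.58, γ = 1/√(1 − 0.58²) = 1/√0.6636 = 1.2276.
Lab-frame lifetime: Δt = γτ = 1.2276 × 12.4 ns = 15.222 ns.
Distance: d = vΔt = 0.58 × 2.998×10⁸ m/s × 1.5222×10^-8 s = 2.65 m.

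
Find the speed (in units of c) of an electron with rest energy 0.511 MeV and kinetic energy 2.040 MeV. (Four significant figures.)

0.9797c

K = (γ−1)mc², so γ = 1 + 2.040/0.511 = 4.9922.
Then v/c = √(1 − γ⁻²) = √(1 − 0.0401251) = √0.9598749 = 0.9797.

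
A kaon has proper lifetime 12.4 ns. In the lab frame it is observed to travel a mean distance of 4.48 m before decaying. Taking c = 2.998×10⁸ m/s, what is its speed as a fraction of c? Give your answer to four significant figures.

Lab distance = (lab lifetime)·v = γτ·βc, so βγ = d/(cτ) = 4.480/(2.998×10⁸ × 1.240×10^-8) = 1.2051.
With βγ = 1.2051: γ² = 1 + (βγ)² = 2.45227, and β = (βγ)/γ = 1.2051/1.56597 = 0.7696.

0.7696c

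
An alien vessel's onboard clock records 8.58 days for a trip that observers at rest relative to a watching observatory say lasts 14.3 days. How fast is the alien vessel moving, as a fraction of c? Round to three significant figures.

γ = Δt/Δτ = 14.3/8.58 = 1.6667.
β = √(1 − 1/γ²) = √(1 − 0.359986) = √0.640014 = 0.800.

0.800c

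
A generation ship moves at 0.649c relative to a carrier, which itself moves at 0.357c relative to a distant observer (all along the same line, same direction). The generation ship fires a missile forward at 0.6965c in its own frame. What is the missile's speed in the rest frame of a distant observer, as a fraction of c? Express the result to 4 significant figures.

0.9646c

Apply u = (u'+v)/(1+u'v) twice. Missile in the carrier frame: (0.6965+0.649)/(1+0.6965·0.649) = 1.3455/1.4520285 = 0.92663c.
That velocity, transformed to the rest frame of a distant observer: (0.92663+0.357)/(1+0.92663·0.357) = 1.28363/1.33080691 = 0.96455c.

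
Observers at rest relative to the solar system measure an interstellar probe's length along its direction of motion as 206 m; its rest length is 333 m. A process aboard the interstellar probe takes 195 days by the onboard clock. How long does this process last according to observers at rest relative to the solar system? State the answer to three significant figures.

315 days

From L = L₀/γ: γ = 333/206 = 1.6165.
The same γ dilates the second interval: 1.6165 × 195 days = 315 days.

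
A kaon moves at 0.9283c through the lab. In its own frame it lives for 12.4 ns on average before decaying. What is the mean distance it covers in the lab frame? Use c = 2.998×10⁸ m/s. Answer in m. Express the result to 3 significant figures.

9.28 m

With β = 0.9283, γ = 1/√(1 − 0.9283²) = 1/√0.13825911 = 2.6894.
Lab-frame lifetime: Δt = γτ = 2.6894 × 12.4 ns = 33.349 ns.
Distance: d = vΔt = 0.9283 × 2.998×10⁸ m/s × 3.3349×10^-8 s = 9.28 m.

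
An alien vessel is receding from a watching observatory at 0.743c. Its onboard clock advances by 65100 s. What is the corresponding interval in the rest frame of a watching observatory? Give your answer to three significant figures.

With β = 0.743, γ = 1/√(1 − 0.743²) = 1/√0.447951 = 1.4941.
Time dilation: Δt = γ·Δτ = 1.4941 × 65100 = 97300 s.

97300 s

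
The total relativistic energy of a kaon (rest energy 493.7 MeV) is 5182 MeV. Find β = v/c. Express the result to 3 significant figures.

0.995

Total energy E = γmc² gives γ = 5182/493.7 = 10.496.
Hence β = √(1 − 1/γ²) = √(1 − 0.00907721) = √0.99092279 = 0.995.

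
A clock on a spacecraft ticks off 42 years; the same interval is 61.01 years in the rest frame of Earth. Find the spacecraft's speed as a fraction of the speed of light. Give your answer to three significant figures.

0.725c

γ = Δt/Δτ = 61.01/42 = 1.4526.
β = √(1 − 1/γ²) = √(1 − 0.473923) = √0.526077 = 0.725.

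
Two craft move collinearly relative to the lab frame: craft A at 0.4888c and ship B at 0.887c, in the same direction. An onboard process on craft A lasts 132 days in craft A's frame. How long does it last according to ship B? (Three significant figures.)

Transform craft A's velocity into ship B's frame: (0.4888 − 0.887)/(1 − 0.4888·0.887) = −0.3982/0.5664344, so the relative speed is 0.70299c.
At |u| = 0.70299c, γ = (1 − 0.494195)^(−1/2) = 1.4061.
The clock on craft A records proper time, so ship B measures Δt = γΔτ = 1.4061 × 132 = 186 days.

186 days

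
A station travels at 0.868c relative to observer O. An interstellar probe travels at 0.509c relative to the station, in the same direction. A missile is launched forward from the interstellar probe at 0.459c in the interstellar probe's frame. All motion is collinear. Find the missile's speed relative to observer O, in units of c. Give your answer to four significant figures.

First combine the missile and interstellar probe (S''→S'): u₁ = (0.459 + 0.509)/(1 + 0.459×0.509) = 0.968/1.233631 = 0.78468.
Then combine with the station (S'→S): u = (0.78468 + 0.868)/(1 + 0.78468×0.868) = 1.65268/1.68110224 = 0.98309.

0.9831c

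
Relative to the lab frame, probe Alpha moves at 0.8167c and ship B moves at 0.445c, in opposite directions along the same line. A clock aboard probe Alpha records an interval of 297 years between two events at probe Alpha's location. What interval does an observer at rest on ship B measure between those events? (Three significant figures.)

The velocity of probe Alpha relative to ship B is (0.8167 + 0.445)c / (1 + 0.8167×0.445) = 0.92539c; relative speed 0.92539c.
γ for this relative speed: γ = 1/√(1 − 0.856347) = 2.6384.
The clock on probe Alpha records proper time, so ship B measures Δt = γΔτ = 2.6384 × 297 = 784 years.

784 years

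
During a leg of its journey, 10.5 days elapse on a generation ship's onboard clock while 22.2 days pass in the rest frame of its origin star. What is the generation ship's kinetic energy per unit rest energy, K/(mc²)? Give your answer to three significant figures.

From Δt = γΔτ: γ = 22.2/10.5 = 2.11429.
Since K = (γ−1)mc², K/(mc²) = 2.11429 − 1 = 1.11.

1.11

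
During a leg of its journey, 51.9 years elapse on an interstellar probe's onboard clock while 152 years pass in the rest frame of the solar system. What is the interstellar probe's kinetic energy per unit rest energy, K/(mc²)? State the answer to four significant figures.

From Δt = γΔτ: γ = 152/51.9 = 2.92871.
K/(mc²) = γ − 1 = 2.92871 − 1 = 1.929.

1.929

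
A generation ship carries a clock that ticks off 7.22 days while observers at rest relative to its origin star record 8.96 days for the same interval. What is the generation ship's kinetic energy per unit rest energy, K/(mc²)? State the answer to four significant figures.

The time-dilation ratio gives γ = 8.96/7.22 = 1.241.
K/(mc²) = γ − 1 = 1.241 − 1 = 0.2410.

0.2410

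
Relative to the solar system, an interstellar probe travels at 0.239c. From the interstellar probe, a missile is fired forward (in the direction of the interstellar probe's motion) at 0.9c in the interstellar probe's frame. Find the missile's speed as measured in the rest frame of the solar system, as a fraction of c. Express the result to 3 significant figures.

In units of c, u = (u' + v)/(1 + u'v) with u' = 0.9 and v = 0.239.
Numerator: 0.9 + 0.239 = 1.139. Denominator: 1 + (0.9)(0.239) = 1.2151.
u = 1.139/1.2151 = 0.93737, so the speed is 0.937c.

0.937c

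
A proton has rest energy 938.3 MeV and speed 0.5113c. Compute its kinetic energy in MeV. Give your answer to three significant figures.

β² = 0.26142769, so γ = 1/√0.73857231 = 1.1636.
Kinetic energy: K = (γ − 1)mc² = (1.1636 − 1) × 938.3 MeV = 0.1636 × 938.3 = 154 MeV.

154 MeV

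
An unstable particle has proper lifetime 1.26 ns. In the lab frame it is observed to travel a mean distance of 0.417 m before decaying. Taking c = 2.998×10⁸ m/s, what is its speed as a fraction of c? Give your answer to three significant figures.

d = βγcτ ⇒ βγ = d/(cτ) = 0.4170 m / (0.377748 m) = 1.1039.
β = (βγ)/√(1+(βγ)²) = 1.1039/√2.2186 = 0.741.

0.741c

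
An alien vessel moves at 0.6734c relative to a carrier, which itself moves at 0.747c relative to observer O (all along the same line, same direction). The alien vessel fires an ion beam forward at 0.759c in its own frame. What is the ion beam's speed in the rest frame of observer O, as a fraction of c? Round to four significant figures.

Compose velocities in two stages. Stage 1 (into S'): u₁ = (0.759+0.6734)/(1+0.759×0.6734) = 0.94791.
Stage 2 (into S): u = (0.94791+0.747)/(1+0.94791×0.747) = 0.99228, so the speed is 0.9923c.

0.9923c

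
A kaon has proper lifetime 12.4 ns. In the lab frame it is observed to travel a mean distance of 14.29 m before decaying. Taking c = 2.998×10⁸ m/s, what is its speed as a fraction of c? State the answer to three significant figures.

Let x = d/(cτ) = 14.29 m / (2.998×10⁸ m/s × 1.240×10^-8 s) = 3.844. Since d = βγcτ, x = βγ = β/√(1−β²).
Solving: β² = x²/(1+x²) = 14.7763/15.7763 = 0.936614, so β = 0.968.

0.968c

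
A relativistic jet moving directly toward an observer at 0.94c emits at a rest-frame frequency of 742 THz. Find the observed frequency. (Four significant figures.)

4219 THz

Relativistic Doppler (source moving toward): f_obs = f_src · √((1+β)/(1−β)).
With β = 0.94: factor = √(1.94/0.06) = 5.6862.
f_obs = 742 × 5.6862 = 4219 THz.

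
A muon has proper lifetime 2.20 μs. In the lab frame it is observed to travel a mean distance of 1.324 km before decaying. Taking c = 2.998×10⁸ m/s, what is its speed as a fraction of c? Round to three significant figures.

Let x = d/(cτ) = 1324 m / (2.998×10⁸ m/s × 2.200×10^-6 s) = 2.0074. Since d = βγcτ, x = βγ = β/√(1−β²).
Solving: β² = x²/(1+x²) = 4.02965/5.02965 = 0.801179, so β = 0.895.

0.895c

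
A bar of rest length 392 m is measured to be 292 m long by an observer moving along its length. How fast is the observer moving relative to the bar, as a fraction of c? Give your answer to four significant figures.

Length contraction gives γ = L₀/L = 392/292 = 1.3425.
β = √(1 − 1/γ²) = √0.445155 = 0.6672.

0.6672c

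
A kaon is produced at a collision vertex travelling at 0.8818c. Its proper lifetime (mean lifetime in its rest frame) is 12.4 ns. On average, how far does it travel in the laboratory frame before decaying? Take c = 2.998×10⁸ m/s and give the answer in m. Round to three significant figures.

6.95 m

β² = 0.77757124, so γ = 1/√0.22242876 = 2.1203.
Lab-frame lifetime: Δt = γτ = 2.1203 × 12.4 ns = 26.292 ns.
Distance: d = vΔt = 0.8818 × 2.998×10⁸ m/s × 2.6292×10^-8 s = 6.95 m.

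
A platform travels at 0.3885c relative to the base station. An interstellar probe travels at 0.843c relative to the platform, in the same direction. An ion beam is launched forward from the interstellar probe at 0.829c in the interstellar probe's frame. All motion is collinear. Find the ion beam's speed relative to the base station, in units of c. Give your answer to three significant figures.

0.993c

Compose velocities in two stages. Stage 1 (into S'): u₁ = (0.829+0.843)/(1+0.829×0.843) = 0.9842.
Stage 2 (into S): u = (0.9842+0.3885)/(1+0.9842×0.3885) = 0.99301, so the speed is 0.993c.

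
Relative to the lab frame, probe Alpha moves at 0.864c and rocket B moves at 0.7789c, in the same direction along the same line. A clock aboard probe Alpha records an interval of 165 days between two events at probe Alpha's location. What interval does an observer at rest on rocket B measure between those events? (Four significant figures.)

170.9 days

Speed of probe Alpha in rocket B's frame: u = (v_A − v_B)/(1 − v_A v_B/c²) = (0.864 − 0.7789)/(1 − 0.864×0.7789) = 0.0851/0.3270304 = 0.26022; |u| = 0.26022c.
γ for this relative speed: γ = 1/√(1 − 0.0677144) = 1.0357.
The clock on probe Alpha records proper time, so rocket B measures Δt = γΔτ = 1.0357 × 165 = 170.9 days.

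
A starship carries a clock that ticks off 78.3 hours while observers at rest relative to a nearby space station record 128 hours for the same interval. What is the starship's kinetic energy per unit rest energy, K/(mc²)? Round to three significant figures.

The time-dilation ratio gives γ = 128/78.3 = 1.63474.
K/(mc²) = γ − 1 = 1.63474 − 1 = 0.635.

0.635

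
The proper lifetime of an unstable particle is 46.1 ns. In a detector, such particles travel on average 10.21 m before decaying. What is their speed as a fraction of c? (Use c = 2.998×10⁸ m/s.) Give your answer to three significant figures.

Let x = d/(cτ) = 10.21 m / (2.998×10⁸ m/s × 4.610×10^-8 s) = 0.73874. Since d = βγcτ, x = βγ = β/√(1−β²).
Solving: β² = x²/(1+x²) = 0.545737/1.545737 = 0.353059, so β = 0.594.

0.594c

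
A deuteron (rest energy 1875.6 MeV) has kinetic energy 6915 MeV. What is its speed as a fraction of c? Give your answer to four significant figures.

γ = 1 + K/(mc²) = 1 + 6915/1875.6 = 4.6868.
β = √(1 − 1/γ²) = √(1 − 0.0455247) = √0.9544753 = 0.9770.

0.9770c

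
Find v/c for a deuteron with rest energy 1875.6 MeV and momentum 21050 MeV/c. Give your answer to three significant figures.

0.996

pc/(mc²) = 21050/1875.6 = 11.223 = βγ = β/√(1−β²).
So β² = x²/(1 + x²) with x = 11.223: x² = 125.956, β² = 125.956/126.956 = 0.992123, β = 0.996.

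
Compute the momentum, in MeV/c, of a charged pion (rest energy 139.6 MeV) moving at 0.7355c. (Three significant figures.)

Lorentz factor: γ = (1 − 0.54096025)^(−1/2) = 1.476.
Momentum: p = γβ·mc = 1.476 × 0.7355 × 139.6 MeV/c = 152 MeV/c.

152 MeV/c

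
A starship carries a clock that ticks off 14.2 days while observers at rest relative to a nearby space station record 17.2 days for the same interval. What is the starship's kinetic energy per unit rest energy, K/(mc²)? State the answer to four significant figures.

0.2113

γ = Δt/Δτ = 17.2/14.2 = 1.21127.
Since K = (γ−1)mc², K/(mc²) = 1.21127 − 1 = 0.2113.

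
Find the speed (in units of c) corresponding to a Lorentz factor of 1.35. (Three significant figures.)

0.672c

β = √(1 − 1/γ²) = √(1 − 1/1.8225) = √0.451303 = 0.672.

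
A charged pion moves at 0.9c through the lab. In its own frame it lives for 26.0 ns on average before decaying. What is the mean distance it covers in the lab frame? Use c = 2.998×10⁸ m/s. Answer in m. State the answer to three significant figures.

16.1 m

With β = 0.9, γ = 1/√(1 − 0.9²) = 1/√0.19 = 2.2942.
Lab-frame lifetime: Δt = γτ = 2.2942 × 26.0 ns = 59.649 ns.
Distance: d = vΔt = 0.9 × 2.998×10⁸ m/s × 5.9649×10^-8 s = 16.1 m.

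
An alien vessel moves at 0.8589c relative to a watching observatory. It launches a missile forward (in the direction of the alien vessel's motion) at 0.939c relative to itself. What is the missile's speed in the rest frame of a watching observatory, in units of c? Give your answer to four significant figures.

0.9952c

Relativistic velocity addition: u = (u' + v)/(1 + u'v/c²), with u' = 0.939c and v = 0.8589c.
Numerator: 0.939 + 0.8589 = 1.7979. Denominator: 1 + (0.939)(0.8589) = 1.8065071.
u = 1.7979/1.8065071 = 0.99524, so the speed is 0.9952c.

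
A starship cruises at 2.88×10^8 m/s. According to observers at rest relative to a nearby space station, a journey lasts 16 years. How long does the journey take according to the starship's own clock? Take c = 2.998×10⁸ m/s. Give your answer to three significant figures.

4.44 years

β = v/c = (2.88×10^8 m/s)/(2.998×10⁸ m/s) = 0.96064.
β² = 0.9228292096, so γ = 1/√0.0771707904 = 3.5998.
The moving clock records proper time: Δτ = Δt/γ = 16/3.5998 = 4.44 years.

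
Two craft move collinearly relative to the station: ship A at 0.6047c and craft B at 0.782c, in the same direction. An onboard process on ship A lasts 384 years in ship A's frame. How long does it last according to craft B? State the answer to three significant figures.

Transform ship A's velocity into craft B's frame: (0.6047 − 0.782)/(1 − 0.6047·0.782) = −0.1773/0.5271246, so the relative speed is 0.33635c.
At |u| = 0.33635c, γ = (1 − 0.113131)^(−1/2) = 1.0619.
The clock on ship A records proper time, so craft B measures Δt = γΔτ = 1.0619 × 384 = 408 years.

408 years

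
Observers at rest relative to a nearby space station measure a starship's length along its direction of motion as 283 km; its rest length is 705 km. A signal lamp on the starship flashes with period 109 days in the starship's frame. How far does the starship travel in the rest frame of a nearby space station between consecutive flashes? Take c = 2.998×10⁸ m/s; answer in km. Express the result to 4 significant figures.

6.442×10^12 km

γ = L₀/L = 705/283 = 2.49117.
β = √(1 − 1/γ²) = 0.9159. Lab-frame period = γτ = 2.49117×109 days = 271.54 days. Distance = βc × γτ = 0.9159 × 2.998×10⁸ m/s × 23461056 s = 6.4421×10^15 m = 6.442×10^12 km.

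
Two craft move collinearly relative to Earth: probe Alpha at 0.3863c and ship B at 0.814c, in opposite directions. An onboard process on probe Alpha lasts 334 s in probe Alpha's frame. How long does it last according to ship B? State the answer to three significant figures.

819 s

Transform probe Alpha's velocity into ship B's frame: (0.3863 + 0.814)/(1 + 0.3863·0.814) = 1.2003/1.3144482, so the relative speed is 0.91316c.
γ for this relative speed: γ = 1/√(1 − 0.833861) = 2.4534.
The clock on probe Alpha records proper time, so ship B measures Δt = γΔτ = 2.4534 × 334 = 819 s.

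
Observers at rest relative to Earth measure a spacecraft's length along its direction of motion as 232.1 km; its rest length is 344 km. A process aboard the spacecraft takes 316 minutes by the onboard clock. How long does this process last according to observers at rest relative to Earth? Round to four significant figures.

468.3 minutes

Length contraction gives γ = L₀/L = 344/232.1 = 1.48212.
The same γ dilates the second interval: 1.48212 × 316 minutes = 468.3 minutes.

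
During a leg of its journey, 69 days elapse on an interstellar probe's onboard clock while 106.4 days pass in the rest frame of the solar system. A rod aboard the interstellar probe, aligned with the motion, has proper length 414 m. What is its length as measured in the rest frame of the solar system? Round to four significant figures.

The time-dilation ratio gives γ = 106.4/69 = 1.54203.
L = L₀/γ = 414/1.54203 = 268.5 m.

268.5 m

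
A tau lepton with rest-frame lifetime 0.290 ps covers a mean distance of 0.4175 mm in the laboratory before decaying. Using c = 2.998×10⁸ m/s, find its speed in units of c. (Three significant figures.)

0.979c

Let x = d/(cτ) = 4.175×10^-4 m / (2.998×10⁸ m/s × 2.900×10^-13 s) = 4.8021. Since d = βγcτ, x = βγ = β/√(1−β²).
Solving: β² = x²/(1+x²) = 23.0602/24.0602 = 0.958438, so β = 0.979.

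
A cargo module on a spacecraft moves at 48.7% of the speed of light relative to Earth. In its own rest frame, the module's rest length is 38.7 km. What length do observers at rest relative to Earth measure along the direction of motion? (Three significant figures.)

33.8 km

Lorentz factor: γ = (1 − 0.237169)^(−1/2) = 1.1449.
Along the direction of motion the measured length is L₀/γ = 38.7/1.1449 = 33.8 km.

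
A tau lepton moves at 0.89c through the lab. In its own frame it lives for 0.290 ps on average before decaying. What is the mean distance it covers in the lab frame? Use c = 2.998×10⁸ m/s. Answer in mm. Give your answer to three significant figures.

0.170 mm

β² = 0.7921, so γ = 1/√0.2079 = 2.1932.
Lab-frame lifetime: Δt = γτ = 2.1932 × 0.290 ps = 0.63603 ps.
Distance: d = vΔt = 0.89 × 2.998×10⁸ m/s × 6.3603×10^-13 s = 1.70×10^-4 m = 0.170 mm.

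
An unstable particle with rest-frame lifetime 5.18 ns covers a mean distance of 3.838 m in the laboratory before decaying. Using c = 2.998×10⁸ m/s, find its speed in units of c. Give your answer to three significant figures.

Let x = d/(cτ) = 3.838 m / (2.998×10⁸ m/s × 5.180×10^-9 s) = 2.4714. Since d = βγcτ, x = βγ = β/√(1−β²).
Solving: β² = x²/(1+x²) = 6.10782/7.10782 = 0.85931, so β = 0.927.

0.927c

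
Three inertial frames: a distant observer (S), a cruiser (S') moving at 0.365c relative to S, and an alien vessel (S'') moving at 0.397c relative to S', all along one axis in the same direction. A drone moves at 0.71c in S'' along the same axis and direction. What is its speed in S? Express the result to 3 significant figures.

Compose velocities in two stages. Stage 1 (into S'): u₁ = (0.71+0.397)/(1+0.71×0.397) = 0.86358.
Stage 2 (into S): u = (0.86358+0.365)/(1+0.86358×0.365) = 0.93413, so the speed is 0.934c.

0.934c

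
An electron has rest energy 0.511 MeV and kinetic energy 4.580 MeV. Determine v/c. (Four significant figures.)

0.9949

K = (γ−1)mc², so γ = 1 + 4.580/0.511 = 9.9628.
Then v/c = √(1 − γ⁻²) = √(1 − 0.0100748) = √0.9899252 = 0.9949.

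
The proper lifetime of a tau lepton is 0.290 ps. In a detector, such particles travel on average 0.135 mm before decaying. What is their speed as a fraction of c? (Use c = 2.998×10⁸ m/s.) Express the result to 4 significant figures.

Lab distance = (lab lifetime)·v = γτ·βc, so βγ = d/(cτ) = 1.350×10^-4/(2.998×10⁸ × 2.900×10^-13) = 1.5528.
With βγ = 1.5528: γ² = 1 + (βγ)² = 3.41119, and β = (βγ)/γ = 1.5528/1.84694 = 0.8407.

0.8407c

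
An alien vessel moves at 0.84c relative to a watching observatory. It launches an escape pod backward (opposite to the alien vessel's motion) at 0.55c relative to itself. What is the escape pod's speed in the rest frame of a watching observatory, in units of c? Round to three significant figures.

In units of c, u = (u' + v)/(1 + u'v) with u' = −0.55 and v = 0.84.
Numerator: −0.55 + 0.84 = 0.29. Denominator: 1 + (−0.55)(0.84) = 0.538.
u = 0.29/0.538 = 0.53903, so the speed is 0.539c.

0.539c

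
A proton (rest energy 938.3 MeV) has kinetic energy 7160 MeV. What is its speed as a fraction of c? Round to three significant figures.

0.993c

γ = 1 + K/(mc²) = 1 + 7160/938.3 = 8.6308.
β = √(1 − 1/γ²) = √(1 − 0.0134245) = √0.9865755 = 0.993.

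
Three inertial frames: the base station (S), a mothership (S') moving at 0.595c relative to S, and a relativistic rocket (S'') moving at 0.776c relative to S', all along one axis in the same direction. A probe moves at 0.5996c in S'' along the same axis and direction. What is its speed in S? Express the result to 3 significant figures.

First combine the probe and relativistic rocket (S''→S'): u₁ = (0.5996 + 0.776)/(1 + 0.5996×0.776) = 1.3756/1.4652896 = 0.93879.
Then combine with the mothership (S'→S): u = (0.93879 + 0.595)/(1 + 0.93879×0.595) = 1.53379/1.55858005 = 0.98409.

0.984c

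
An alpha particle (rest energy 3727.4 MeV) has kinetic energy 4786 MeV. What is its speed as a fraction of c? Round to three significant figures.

0.899c

K = (γ−1)mc², so γ = 1 + 4786/3727.4 = 2.284.
Then v/c = √(1 − γ⁻²) = √(1 − 0.191694) = √0.808306 = 0.899.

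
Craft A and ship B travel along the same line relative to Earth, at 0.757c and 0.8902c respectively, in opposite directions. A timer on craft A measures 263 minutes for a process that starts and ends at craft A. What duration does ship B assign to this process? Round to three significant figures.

Transform craft A's velocity into ship B's frame: (0.757 + 0.8902)/(1 + 0.757·0.8902) = 1.6472/1.6738814, so the relative speed is 0.98406c.
At |u| = 0.98406c, γ = (1 − 0.968374)^(−1/2) = 5.6231.
Craft A's interval is proper; time dilation gives Δt_B = γΔτ = 5.6231 × 263 minutes = 1480 minutes.

1480 minutes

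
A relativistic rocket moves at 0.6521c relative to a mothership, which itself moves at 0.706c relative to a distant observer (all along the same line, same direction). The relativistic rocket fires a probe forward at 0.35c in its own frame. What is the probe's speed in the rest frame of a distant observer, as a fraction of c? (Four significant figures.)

First combine the probe and relativistic rocket (S''→S'): u₁ = (0.35 + 0.6521)/(1 + 0.35×0.6521) = 1.0021/1.228235 = 0.81589.
Then combine with the mothership (S'→S): u = (0.81589 + 0.706)/(1 + 0.81589×0.706) = 1.52189/1.57601834 = 0.96566.

0.9657c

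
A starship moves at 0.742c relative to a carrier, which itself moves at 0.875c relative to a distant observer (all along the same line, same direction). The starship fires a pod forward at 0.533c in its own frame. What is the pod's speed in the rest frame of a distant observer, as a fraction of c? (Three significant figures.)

Apply u = (u'+v)/(1+u'v) twice. Pod in the carrier frame: (0.533+0.742)/(1+0.533·0.742) = 1.275/1.395486 = 0.91366c.
That velocity, transformed to the rest frame of a distant observer: (0.91366+0.875)/(1+0.91366·0.875) = 1.78866/1.7994525 = 0.994c.

0.994c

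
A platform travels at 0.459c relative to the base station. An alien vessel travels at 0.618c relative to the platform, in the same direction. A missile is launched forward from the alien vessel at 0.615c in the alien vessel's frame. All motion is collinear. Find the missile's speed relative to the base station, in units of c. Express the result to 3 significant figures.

First combine the missile and alien vessel (S''→S'): u₁ = (0.615 + 0.618)/(1 + 0.615×0.618) = 1.233/1.38007 = 0.89343.
Then combine with the platform (S'→S): u = (0.89343 + 0.459)/(1 + 0.89343×0.459) = 1.35243/1.41008437 = 0.95911.

0.959c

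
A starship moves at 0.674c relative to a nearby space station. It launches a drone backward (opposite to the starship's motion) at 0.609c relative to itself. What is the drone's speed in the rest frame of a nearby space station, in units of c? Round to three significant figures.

0.110c

In units of c, u = (u' + v)/(1 + u'v) with u' = −0.609 and v = 0.674.
Numerator: −0.609 + 0.674 = 0.065. Denominator: 1 + (−0.609)(0.674) = 0.589534.
u = 0.065/0.589534 = 0.11026, so the speed is 0.110c.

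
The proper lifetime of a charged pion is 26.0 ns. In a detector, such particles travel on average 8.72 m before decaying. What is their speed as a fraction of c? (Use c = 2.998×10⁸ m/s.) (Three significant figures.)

Lab distance = (lab lifetime)·v = γτ·βc, so βγ = d/(cτ) = 8.720/(2.998×10⁸ × 2.600×10^-8) = 1.1187.
With βγ = 1.1187: γ² = 1 + (βγ)² = 2.25149, and β = (βγ)/γ = 1.1187/1.5005 = 0.746.

0.746c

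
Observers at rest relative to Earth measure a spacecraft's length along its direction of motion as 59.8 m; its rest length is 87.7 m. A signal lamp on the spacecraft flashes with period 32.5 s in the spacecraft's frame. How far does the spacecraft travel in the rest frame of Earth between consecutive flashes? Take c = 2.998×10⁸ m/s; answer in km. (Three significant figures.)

Length contraction gives γ = L₀/L = 87.7/59.8 = 1.46656.
β = √(1 − 1/γ²) = 0.73148. Lab-frame period = γτ = 1.46656×32.5 s = 47.663 s. Distance = βc × γτ = 0.73148 × 2.998×10⁸ m/s × 47.663 s = 1.0452×10^10 m = 1.05×10^7 km.

1.05×10^7 km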